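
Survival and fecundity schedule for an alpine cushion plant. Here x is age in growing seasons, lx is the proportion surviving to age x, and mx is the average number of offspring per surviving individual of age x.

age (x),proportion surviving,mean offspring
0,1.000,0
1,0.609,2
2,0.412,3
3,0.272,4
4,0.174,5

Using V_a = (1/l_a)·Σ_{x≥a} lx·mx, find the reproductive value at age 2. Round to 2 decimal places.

lx·mx for x ≥ 2: 1.236, 1.088, 0.87 → sum = 3.194
V_2 = 3.194 / l_2 = 3.194 / 0.412 = 7.752427… → 7.75

7.75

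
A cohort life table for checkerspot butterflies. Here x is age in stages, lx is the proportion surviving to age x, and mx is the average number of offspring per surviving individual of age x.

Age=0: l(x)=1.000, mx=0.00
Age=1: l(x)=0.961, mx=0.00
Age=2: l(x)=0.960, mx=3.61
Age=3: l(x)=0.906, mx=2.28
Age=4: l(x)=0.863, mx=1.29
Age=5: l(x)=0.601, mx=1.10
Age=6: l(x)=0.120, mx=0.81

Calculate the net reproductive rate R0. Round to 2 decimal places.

7.40

lx·mx by age: 0, 0, 3.4656, 2.06568, 1.11327, 0.6611, 0.0972
R0 = Σ lx·mx = 7.40285 → 7.40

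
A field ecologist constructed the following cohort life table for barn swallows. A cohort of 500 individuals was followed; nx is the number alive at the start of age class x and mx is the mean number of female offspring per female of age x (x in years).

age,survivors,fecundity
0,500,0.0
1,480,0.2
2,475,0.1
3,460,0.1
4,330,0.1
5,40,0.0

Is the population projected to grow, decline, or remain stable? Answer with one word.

declining

lx = nx/n0 = nx/500: 1, 0.96, 0.95, 0.92, 0.66, 0.08
R0 = Σ lx·mx = 0 + 0.192 + 0.095 + 0.092 + 0.066 + 0 = 0.445
R0 < 1, so the population is declining.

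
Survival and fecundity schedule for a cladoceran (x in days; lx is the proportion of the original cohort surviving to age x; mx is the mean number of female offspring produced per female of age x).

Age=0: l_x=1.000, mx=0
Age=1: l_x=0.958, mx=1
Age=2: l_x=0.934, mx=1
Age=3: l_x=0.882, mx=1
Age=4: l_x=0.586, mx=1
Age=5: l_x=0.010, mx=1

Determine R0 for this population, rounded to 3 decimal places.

3.370

lx·mx by age: 0, 0.958, 0.934, 0.882, 0.586, 0.01
R0 = Σ lx·mx = 3.37 → 3.370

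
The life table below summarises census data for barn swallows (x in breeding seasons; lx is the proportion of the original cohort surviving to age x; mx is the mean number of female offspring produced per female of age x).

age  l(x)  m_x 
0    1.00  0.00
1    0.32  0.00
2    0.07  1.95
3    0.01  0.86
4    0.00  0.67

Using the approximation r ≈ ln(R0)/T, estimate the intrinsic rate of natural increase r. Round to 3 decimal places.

-0.937

R0 = Σ lx·mx = 0 + 0 + 0.1365 + 0.0086 + 0 = 0.1451
Σ x·lx·mx = 0.2988; T = 0.2988/0.1451 = 2.05927…
r ≈ ln(R0)/T = ln(0.1451)/2.05927… = -0.93739… → -0.937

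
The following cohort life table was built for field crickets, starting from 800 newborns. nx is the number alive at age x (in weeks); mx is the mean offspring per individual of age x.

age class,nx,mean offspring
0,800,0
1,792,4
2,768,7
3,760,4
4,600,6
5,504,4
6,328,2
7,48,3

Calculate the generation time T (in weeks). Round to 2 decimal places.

2.91

lx = nx/n0 = nx/800: 1, 0.99, 0.96, 0.95, 0.75, 0.63, 0.41, 0.06
lx·mx: 0, 3.96, 6.72, 3.8, 4.5, 2.52, 0.82, 0.18 → R0 = 22.5
x·lx·mx: 0, 3.96, 13.44, 11.4, 18, 12.6, 4.92, 1.26 → Σ = 65.58
T = 65.58 / 22.5 = 2.914667… → 2.91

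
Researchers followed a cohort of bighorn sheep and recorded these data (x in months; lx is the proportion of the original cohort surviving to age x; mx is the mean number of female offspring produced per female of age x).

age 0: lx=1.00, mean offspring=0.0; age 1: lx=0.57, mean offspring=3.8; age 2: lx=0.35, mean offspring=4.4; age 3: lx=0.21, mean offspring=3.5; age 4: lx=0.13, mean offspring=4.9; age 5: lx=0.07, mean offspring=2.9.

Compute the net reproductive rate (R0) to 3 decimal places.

lx·mx by age: 0, 2.166, 1.54, 0.735, 0.637, 0.203
R0 = Σ lx·mx = 5.281 → 5.281

5.281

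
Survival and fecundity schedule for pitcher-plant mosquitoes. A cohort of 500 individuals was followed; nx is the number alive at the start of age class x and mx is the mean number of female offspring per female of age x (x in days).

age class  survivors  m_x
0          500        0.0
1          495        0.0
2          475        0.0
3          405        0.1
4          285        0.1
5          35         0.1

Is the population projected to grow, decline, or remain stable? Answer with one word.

declining

lx = nx/n0 = nx/500: 1, 0.99, 0.95, 0.81, 0.57, 0.07
R0 = Σ lx·mx = 0 + 0 + 0 + 0.081 + 0.057 + 0.007 = 0.145
R0 < 1, so the population is declining.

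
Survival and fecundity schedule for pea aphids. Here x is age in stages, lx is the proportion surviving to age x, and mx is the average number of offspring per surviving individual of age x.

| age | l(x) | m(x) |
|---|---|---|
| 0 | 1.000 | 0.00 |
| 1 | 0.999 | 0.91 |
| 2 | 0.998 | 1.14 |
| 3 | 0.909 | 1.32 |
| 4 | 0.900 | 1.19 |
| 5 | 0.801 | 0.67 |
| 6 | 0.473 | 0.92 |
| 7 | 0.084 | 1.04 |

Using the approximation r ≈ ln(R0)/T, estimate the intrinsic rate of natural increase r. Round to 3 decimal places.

R0 = Σ lx·mx = 0 + 0.90909 + 1.13772 + 1.19988 + 1.071 + 0.53667 + 0.43516 + 0.08736 = 5.37688
Σ x·lx·mx = 16.974; T = 16.974/5.37688 = 3.15685…
r ≈ ln(R0)/T = ln(5.37688)/3.15685… = 0.53284… → 0.533

0.533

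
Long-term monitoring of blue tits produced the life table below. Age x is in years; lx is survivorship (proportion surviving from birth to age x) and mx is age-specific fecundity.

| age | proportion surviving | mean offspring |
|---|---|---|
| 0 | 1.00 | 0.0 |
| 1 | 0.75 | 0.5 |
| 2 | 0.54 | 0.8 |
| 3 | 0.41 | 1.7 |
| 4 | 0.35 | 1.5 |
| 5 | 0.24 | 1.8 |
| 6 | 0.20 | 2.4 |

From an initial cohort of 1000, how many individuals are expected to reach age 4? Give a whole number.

350

Expected survivors = N0 · l_4 = 1000 × 0.35 = 350 → 350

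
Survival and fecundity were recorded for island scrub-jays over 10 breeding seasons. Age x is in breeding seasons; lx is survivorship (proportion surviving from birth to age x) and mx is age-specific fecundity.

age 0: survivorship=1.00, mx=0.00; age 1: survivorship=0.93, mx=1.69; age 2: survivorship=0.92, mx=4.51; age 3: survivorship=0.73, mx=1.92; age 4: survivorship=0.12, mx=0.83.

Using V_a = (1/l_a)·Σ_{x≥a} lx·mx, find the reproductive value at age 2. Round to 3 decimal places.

6.142

lx·mx for x ≥ 2: 4.1492, 1.4016, 0.0996 → sum = 5.6504
V_2 = 5.6504 / l_2 = 5.6504 / 0.92 = 6.141739… → 6.142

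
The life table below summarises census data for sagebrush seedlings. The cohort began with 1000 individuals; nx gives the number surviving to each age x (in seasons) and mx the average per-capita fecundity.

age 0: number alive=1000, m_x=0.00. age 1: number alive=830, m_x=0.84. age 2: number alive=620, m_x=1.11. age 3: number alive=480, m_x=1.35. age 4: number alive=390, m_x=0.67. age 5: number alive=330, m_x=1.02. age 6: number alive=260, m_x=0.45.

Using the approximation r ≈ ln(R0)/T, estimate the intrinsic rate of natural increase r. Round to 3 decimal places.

0.373

lx = nx/n0 = nx/1000: 1, 0.83, 0.62, 0.48, 0.39, 0.33, 0.26
R0 = Σ lx·mx = 0 + 0.6972 + 0.6882 + 0.648 + 0.2613 + 0.3366 + 0.117 = 2.7483
Σ x·lx·mx = 7.4478; T = 7.4478/2.7483 = 2.70997…
r ≈ ln(R0)/T = ln(2.7483)/2.70997… = 0.37306… → 0.373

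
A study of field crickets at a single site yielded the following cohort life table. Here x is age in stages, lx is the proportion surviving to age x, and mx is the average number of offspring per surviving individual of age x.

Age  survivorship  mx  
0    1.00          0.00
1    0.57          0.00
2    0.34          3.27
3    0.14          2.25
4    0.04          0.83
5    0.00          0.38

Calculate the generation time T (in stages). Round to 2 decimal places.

2.26

lx·mx: 0, 0, 1.1118, 0.315, 0.0332, 0 → R0 = 1.46
x·lx·mx: 0, 0, 2.2236, 0.945, 0.1328, 0 → Σ = 3.3014
T = 3.3014 / 1.46 = 2.261233… → 2.26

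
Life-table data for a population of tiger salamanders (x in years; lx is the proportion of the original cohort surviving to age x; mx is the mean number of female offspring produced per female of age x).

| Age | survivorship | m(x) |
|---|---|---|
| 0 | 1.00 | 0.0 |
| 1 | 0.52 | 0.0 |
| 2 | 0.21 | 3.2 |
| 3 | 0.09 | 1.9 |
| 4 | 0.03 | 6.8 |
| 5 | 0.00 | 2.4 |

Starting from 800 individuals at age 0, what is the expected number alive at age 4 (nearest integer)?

Expected survivors = N0 · l_4 = 800 × 0.03 = 24 → 24

24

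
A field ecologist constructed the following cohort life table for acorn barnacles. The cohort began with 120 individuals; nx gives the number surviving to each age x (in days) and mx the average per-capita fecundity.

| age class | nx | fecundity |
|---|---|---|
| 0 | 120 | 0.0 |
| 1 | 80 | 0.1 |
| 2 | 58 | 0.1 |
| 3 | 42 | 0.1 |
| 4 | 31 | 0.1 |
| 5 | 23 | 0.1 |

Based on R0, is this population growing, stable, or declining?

declining

lx = nx/n0 = nx/120: 1, 0.66667…, 0.48333…, 0.35, 0.25833…, 0.19167…
R0 = Σ lx·mx = 0 + 0.066667… + 0.048333… + 0.035 + 0.025833… + 0.019167… = 0.195…
R0 < 1, so the population is declining.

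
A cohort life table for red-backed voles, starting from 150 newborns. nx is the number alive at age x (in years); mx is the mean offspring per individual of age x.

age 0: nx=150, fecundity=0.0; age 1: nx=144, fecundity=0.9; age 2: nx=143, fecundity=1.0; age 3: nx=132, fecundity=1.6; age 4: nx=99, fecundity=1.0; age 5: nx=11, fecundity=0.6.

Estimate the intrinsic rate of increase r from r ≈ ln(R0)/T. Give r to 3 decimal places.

lx = nx/n0 = nx/150: 1, 0.96, 0.95333…, 0.88, 0.66, 0.07333…
R0 = Σ lx·mx = 0 + 0.864 + 0.95333… + 1.408 + 0.66 + 0.044… = 3.929333…
Σ x·lx·mx = 9.854667…; T = 9.854667…/3.929333… = 2.50797…
r ≈ ln(R0)/T = ln(3.929333…)/2.50797… = 0.54565… → 0.546

0.546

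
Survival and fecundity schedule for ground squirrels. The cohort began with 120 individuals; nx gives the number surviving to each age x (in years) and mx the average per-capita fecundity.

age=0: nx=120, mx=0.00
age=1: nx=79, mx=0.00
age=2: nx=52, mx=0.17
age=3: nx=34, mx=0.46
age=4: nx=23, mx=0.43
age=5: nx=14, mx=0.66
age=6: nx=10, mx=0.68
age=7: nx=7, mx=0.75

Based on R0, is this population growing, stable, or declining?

lx = nx/n0 = nx/120: 1, 0.65833…, 0.43333…, 0.28333…, 0.19167…, 0.11667…, 0.08333…, 0.05833…
R0 = Σ lx·mx = 0 + 0 + 0.073667… + 0.130333… + 0.082417… + 0.077… + 0.056667… + 0.04375… = 0.463833…
R0 < 1, so the population is declining.

declining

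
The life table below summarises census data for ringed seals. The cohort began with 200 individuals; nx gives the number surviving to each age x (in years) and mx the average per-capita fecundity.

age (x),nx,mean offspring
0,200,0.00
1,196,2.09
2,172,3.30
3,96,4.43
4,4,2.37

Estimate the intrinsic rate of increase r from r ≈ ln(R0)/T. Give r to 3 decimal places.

lx = nx/n0 = nx/200: 1, 0.98, 0.86, 0.48, 0.02
R0 = Σ lx·mx = 0 + 2.0482 + 2.838 + 2.1264 + 0.0474 = 7.06
Σ x·lx·mx = 14.293; T = 14.293/7.06 = 2.0245…
r ≈ ln(R0)/T = ln(7.06)/2.0245… = 0.96539… → 0.965

0.965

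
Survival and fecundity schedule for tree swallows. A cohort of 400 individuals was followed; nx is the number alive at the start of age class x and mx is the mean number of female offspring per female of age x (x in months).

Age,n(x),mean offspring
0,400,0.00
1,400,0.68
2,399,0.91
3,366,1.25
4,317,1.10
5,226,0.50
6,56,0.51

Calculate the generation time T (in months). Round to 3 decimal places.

2.844

lx = nx/n0 = nx/400: 1, 1, 0.9975, 0.915, 0.7925, 0.565, 0.14
lx·mx: 0, 0.68, 0.907725, 1.14375, 0.87175, 0.2825, 0.0714 → R0 = 3.957125
x·lx·mx: 0, 0.68, 1.81545, 3.43125, 3.487, 1.4125, 0.4284 → Σ = 11.2546
T = 11.2546 / 3.957125 = 2.844136… → 2.844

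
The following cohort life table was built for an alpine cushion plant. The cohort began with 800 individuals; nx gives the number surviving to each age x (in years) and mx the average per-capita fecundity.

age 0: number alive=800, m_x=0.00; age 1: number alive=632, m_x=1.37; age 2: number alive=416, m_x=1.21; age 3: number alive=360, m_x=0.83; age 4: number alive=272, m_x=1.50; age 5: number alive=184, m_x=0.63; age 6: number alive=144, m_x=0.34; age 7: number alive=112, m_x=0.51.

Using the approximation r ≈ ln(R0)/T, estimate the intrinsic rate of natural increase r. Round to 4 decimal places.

0.4273

lx = nx/n0 = nx/800: 1, 0.79, 0.52, 0.45, 0.34, 0.23, 0.18, 0.14
R0 = Σ lx·mx = 0 + 1.0823 + 0.6292 + 0.3735 + 0.51 + 0.1449 + 0.0612 + 0.0714 = 2.8725
Σ x·lx·mx = 7.0927; T = 7.0927/2.8725 = 2.46917…
r ≈ ln(R0)/T = ln(2.8725)/2.46917… = 0.427343… → 0.4273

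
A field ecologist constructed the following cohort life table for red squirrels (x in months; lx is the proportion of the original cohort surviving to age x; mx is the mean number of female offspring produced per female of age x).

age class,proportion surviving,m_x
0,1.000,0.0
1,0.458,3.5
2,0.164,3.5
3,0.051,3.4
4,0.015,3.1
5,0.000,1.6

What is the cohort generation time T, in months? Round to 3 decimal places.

1.442

lx·mx: 0, 1.603, 0.574, 0.1734, 0.0465, 0 → R0 = 2.3969
x·lx·mx: 0, 1.603, 1.148, 0.5202, 0.186, 0 → Σ = 3.4572
T = 3.4572 / 2.3969 = 1.442363… → 1.442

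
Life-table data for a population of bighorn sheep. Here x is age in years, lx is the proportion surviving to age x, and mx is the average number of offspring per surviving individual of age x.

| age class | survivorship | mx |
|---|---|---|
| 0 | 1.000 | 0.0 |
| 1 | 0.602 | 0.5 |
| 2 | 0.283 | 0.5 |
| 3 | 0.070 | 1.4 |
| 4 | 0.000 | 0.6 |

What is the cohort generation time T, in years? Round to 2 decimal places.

1.62

lx·mx: 0, 0.301, 0.1415, 0.098, 0 → R0 = 0.5405
x·lx·mx: 0, 0.301, 0.283, 0.294, 0 → Σ = 0.878
T = 0.878 / 0.5405 = 1.624422… → 1.62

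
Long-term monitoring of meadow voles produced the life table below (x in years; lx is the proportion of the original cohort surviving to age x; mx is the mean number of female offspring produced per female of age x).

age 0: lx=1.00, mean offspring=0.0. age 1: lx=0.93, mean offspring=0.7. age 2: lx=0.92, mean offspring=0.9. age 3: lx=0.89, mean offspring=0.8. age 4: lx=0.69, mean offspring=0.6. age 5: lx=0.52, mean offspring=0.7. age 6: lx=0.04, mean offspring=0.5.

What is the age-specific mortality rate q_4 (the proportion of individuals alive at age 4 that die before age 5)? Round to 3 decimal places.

0.246

q_4 = (l_4 − l_5) / l_4 = (0.69 − 0.52) / 0.69
     = 0.17 / 0.69 = 0.246377… → 0.246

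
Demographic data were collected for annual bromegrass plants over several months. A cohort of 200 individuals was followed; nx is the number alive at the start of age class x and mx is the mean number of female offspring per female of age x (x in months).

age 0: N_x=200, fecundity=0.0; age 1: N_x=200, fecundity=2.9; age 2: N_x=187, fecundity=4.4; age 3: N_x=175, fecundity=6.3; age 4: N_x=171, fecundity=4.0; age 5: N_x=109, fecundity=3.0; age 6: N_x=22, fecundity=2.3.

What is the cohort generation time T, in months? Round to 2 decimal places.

2.86

lx = nx/n0 = nx/200: 1, 1, 0.935, 0.875, 0.855, 0.545, 0.11
lx·mx: 0, 2.9, 4.114, 5.5125, 3.42, 1.635, 0.253 → R0 = 17.8345
x·lx·mx: 0, 2.9, 8.228, 16.5375, 13.68, 8.175, 1.518 → Σ = 51.0385
T = 51.0385 / 17.8345 = 2.861785… → 2.86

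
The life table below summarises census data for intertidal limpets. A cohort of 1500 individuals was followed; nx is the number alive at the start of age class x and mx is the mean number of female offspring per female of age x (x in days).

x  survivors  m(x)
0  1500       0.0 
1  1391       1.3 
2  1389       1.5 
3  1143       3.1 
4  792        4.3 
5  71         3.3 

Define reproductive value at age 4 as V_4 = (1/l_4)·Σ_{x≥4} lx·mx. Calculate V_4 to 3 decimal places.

4.596

lx = nx/n0 = nx/1500: 1, 0.92733…, 0.926, 0.762, 0.528, 0.04733…
lx·mx for x ≥ 4: 2.2704, 0.1562… → sum = 2.4266…
V_4 = 2.4266… / l_4 = 2.4266… / 0.528 = 4.595833… → 4.596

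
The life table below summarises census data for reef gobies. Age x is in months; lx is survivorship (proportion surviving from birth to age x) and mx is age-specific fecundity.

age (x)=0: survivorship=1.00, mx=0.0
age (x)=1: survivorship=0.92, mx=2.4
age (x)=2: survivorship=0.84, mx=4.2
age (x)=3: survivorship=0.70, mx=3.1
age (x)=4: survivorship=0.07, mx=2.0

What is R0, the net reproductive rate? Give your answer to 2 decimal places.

8.05

lx·mx by age: 0, 2.208, 3.528, 2.17, 0.14
R0 = Σ lx·mx = 8.046 → 8.05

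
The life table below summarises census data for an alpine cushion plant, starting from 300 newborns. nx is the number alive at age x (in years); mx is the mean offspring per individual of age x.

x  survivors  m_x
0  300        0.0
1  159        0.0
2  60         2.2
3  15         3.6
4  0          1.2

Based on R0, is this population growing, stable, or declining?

lx = nx/n0 = nx/300: 1, 0.53, 0.2, 0.05, 0
R0 = Σ lx·mx = 0 + 0 + 0.44 + 0.18 + 0 = 0.62
R0 < 1, so the population is declining.

declining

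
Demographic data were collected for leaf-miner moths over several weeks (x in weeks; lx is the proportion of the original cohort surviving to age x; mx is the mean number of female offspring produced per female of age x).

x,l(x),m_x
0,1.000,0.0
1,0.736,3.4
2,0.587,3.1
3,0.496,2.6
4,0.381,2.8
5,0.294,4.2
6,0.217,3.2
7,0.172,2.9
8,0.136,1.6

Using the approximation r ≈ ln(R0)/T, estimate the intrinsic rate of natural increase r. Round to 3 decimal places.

R0 = Σ lx·mx = 0 + 2.5024 + 1.8197 + 1.2896 + 1.0668 + 1.2348 + 0.6944 + 0.4988 + 0.2176 = 9.3241
Σ x·lx·mx = 29.8506; T = 29.8506/9.3241 = 3.20145…
r ≈ ln(R0)/T = ln(9.3241)/3.20145… = 0.69737… → 0.697

0.697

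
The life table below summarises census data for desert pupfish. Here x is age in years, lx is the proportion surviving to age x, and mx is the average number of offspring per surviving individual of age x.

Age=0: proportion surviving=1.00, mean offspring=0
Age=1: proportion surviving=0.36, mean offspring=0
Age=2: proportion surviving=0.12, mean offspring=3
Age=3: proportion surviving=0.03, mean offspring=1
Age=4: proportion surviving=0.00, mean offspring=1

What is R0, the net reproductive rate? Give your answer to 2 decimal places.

0.39

lx·mx by age: 0, 0, 0.36, 0.03, 0
R0 = Σ lx·mx = 0.39 → 0.39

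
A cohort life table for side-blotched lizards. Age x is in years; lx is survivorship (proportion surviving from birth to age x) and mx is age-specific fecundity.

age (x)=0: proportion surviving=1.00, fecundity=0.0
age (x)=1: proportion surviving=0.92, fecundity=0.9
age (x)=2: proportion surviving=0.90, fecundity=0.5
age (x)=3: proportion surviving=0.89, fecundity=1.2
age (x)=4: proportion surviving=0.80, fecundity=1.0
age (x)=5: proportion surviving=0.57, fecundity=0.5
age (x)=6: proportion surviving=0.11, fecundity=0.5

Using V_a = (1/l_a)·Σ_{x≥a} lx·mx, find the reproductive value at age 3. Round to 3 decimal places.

2.481

lx·mx for x ≥ 3: 1.068, 0.8, 0.285, 0.055 → sum = 2.208
V_3 = 2.208 / l_3 = 2.208 / 0.89 = 2.480899… → 2.481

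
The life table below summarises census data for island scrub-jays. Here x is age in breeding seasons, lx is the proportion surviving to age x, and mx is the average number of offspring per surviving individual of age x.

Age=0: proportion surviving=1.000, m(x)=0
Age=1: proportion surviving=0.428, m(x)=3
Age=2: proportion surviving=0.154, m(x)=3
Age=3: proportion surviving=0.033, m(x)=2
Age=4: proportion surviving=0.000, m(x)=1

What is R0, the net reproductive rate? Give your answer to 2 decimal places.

lx·mx by age: 0, 1.284, 0.462, 0.066, 0
R0 = Σ lx·mx = 1.812 → 1.81

1.81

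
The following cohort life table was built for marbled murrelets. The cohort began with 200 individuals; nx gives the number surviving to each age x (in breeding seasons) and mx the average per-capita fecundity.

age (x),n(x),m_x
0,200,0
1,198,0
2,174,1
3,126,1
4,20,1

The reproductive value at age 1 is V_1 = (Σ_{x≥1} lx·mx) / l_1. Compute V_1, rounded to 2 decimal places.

1.62

lx = nx/n0 = nx/200: 1, 0.99, 0.87, 0.63, 0.1
lx·mx for x ≥ 1: 0, 0.87, 0.63, 0.1 → sum = 1.6
V_1 = 1.6 / l_1 = 1.6 / 0.99 = 1.616162… → 1.62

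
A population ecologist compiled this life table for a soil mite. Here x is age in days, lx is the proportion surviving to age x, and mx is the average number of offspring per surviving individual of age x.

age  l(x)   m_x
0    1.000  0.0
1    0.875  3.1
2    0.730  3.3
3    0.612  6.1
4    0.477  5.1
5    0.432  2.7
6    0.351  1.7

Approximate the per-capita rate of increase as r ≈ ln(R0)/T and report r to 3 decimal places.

R0 = Σ lx·mx = 0 + 2.7125 + 2.409 + 3.7332 + 2.4327 + 1.1664 + 0.5967 = 13.0505
Σ x·lx·mx = 37.8731; T = 37.8731/13.0505 = 2.90204…
r ≈ ln(R0)/T = ln(13.0505)/2.90204… = 0.88518… → 0.885

0.885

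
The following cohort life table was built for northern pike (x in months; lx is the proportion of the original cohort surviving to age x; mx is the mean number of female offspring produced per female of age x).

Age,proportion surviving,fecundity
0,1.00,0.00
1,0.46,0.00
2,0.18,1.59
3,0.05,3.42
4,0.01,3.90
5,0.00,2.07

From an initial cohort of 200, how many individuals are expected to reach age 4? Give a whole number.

2

Expected survivors = N0 · l_4 = 200 × 0.01 = 2 → 2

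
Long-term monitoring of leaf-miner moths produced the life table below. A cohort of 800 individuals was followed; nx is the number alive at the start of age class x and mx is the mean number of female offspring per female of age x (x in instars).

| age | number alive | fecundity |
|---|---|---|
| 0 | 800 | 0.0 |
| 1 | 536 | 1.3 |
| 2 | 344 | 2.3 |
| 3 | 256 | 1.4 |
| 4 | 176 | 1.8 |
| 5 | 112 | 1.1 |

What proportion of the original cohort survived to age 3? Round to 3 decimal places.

l_3 = n_3/n_0 = 256/800 = 0.32 → 0.320

0.320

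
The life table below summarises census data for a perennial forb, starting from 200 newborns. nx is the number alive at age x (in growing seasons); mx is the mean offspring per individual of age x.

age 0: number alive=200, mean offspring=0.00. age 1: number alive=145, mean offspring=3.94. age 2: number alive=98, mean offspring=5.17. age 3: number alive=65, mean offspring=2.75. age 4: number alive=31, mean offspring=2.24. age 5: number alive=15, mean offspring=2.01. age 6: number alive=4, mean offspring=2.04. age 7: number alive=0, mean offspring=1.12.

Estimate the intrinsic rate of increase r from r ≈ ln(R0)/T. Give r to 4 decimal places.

lx = nx/n0 = nx/200: 1, 0.725, 0.49, 0.325, 0.155, 0.075, 0.02, 0
R0 = Σ lx·mx = 0 + 2.8565 + 2.5333 + 0.89375 + 0.3472 + 0.15075 + 0.0408 + 0 = 6.8223
Σ x·lx·mx = 12.9917; T = 12.9917/6.8223 = 1.9043…
r ≈ ln(R0)/T = ln(6.8223)/1.9043… = 1.008348… → 1.0083

1.0083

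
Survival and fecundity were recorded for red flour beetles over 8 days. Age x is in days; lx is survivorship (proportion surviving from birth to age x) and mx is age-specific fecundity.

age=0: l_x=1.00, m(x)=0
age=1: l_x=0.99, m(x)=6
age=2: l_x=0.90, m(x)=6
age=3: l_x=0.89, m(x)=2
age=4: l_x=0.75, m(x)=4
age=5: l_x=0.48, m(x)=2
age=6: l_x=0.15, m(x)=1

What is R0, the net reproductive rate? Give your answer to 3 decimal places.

17.230

lx·mx by age: 0, 5.94, 5.4, 1.78, 3, 0.96, 0.15
R0 = Σ lx·mx = 17.23 → 17.230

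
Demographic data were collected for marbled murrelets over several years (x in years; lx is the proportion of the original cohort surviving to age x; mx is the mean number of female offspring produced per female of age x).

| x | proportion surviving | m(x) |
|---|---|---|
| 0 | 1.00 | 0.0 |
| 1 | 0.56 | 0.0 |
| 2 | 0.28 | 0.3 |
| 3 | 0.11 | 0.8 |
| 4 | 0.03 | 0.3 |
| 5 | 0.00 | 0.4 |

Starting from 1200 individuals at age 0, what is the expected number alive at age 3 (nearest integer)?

Expected survivors = N0 · l_3 = 1200 × 0.11 = 132 → 132

132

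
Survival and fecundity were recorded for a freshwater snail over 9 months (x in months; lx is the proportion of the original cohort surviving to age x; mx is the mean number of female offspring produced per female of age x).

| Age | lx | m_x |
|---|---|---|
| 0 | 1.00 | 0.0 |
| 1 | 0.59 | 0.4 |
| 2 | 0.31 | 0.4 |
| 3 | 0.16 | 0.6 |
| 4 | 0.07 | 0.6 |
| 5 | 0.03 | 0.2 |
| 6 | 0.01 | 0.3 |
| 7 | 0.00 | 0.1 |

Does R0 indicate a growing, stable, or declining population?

R0 = Σ lx·mx = 0 + 0.236 + 0.124 + 0.096 + 0.042 + 0.006 + 0.003 + 0 = 0.507
R0 < 1, so the population is declining.

declining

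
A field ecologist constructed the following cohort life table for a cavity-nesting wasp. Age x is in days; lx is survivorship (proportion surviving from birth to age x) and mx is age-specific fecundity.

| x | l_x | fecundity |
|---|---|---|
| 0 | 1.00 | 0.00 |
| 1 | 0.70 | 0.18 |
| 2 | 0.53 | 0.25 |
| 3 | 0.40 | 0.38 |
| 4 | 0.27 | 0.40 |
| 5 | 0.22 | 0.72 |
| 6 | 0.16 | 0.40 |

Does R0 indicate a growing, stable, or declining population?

declining

R0 = Σ lx·mx = 0 + 0.126 + 0.1325 + 0.152 + 0.108 + 0.1584 + 0.064 = 0.7409
R0 < 1, so the population is declining.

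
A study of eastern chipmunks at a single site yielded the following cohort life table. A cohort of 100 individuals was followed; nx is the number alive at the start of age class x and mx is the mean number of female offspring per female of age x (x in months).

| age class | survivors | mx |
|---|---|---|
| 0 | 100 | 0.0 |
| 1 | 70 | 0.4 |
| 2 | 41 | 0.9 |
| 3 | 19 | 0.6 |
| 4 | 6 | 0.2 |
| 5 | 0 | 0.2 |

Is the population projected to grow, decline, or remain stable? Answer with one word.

declining

lx = nx/n0 = nx/100: 1, 0.7, 0.41, 0.19, 0.06, 0
R0 = Σ lx·mx = 0 + 0.28 + 0.369 + 0.114 + 0.012 + 0 = 0.775
R0 < 1, so the population is declining.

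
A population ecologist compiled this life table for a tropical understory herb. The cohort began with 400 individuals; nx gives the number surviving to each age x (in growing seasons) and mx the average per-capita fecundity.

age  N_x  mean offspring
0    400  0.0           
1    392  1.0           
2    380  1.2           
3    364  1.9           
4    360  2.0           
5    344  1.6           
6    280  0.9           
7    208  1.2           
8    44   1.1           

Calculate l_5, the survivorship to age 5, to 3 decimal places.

l_5 = n_5/n_0 = 344/400 = 0.86 → 0.860

0.860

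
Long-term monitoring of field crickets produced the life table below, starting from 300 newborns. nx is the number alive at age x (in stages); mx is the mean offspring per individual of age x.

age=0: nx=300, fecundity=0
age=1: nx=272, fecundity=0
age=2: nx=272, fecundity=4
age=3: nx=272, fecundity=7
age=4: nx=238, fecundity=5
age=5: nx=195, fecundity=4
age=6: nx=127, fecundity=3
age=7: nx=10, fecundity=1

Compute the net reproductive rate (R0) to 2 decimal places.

17.84

lx = nx/n0 = nx/300: 1, 0.90667…, 0.90667…, 0.90667…, 0.79333…, 0.65, 0.42333…, 0.03333…
lx·mx by age: 0, 0, 3.626667…, 6.346667…, 3.966667…, 2.6, 1.27…, 0.033333…
R0 = Σ lx·mx = 17.843333… → 17.84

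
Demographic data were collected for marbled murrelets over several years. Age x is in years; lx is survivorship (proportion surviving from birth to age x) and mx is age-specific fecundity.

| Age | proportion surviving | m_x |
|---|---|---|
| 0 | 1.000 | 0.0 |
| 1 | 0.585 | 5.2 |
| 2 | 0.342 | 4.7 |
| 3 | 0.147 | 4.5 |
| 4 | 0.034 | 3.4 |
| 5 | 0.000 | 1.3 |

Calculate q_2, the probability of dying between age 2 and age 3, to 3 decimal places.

0.570

q_2 = (l_2 − l_3) / l_2 = (0.342 − 0.147) / 0.342
     = 0.195 / 0.342 = 0.570175… → 0.570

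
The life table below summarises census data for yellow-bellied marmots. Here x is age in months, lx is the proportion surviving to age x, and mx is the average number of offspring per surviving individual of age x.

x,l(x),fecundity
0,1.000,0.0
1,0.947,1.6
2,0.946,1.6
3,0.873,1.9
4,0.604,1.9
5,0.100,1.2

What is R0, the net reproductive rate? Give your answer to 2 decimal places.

5.96

lx·mx by age: 0, 1.5152, 1.5136, 1.6587, 1.1476, 0.12
R0 = Σ lx·mx = 5.9551 → 5.96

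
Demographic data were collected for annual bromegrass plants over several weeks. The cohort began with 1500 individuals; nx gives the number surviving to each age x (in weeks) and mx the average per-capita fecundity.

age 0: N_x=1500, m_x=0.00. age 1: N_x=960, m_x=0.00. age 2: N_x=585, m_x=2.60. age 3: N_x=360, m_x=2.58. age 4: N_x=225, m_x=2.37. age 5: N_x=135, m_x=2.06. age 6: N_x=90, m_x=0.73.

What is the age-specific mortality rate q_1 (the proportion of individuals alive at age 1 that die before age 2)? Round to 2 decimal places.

lx = nx/n0 = nx/1500: 1, 0.64, 0.39, 0.24, 0.15, 0.09, 0.06
q_1 = (l_1 − l_2) / l_1 = (0.64 − 0.39) / 0.64
     = 0.25 / 0.64 = 0.390625 → 0.39

0.39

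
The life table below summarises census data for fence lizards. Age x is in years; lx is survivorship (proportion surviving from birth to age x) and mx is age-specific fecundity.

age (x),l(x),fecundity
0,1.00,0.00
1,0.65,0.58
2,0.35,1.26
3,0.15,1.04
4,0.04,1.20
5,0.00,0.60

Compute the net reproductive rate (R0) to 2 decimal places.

1.02

lx·mx by age: 0, 0.377, 0.441, 0.156, 0.048, 0
R0 = Σ lx·mx = 1.022 → 1.02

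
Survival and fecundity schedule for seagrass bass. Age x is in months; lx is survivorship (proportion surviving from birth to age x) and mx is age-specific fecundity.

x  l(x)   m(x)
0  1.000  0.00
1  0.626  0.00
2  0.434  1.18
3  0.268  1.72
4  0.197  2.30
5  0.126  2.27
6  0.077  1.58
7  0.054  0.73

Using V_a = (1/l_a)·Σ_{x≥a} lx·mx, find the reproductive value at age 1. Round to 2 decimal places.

lx·mx for x ≥ 1: 0, 0.51212, 0.46096, 0.4531, 0.28602, 0.12166, 0.03942 → sum = 1.87328
V_1 = 1.87328 / l_1 = 1.87328 / 0.626 = 2.99246… → 2.99

2.99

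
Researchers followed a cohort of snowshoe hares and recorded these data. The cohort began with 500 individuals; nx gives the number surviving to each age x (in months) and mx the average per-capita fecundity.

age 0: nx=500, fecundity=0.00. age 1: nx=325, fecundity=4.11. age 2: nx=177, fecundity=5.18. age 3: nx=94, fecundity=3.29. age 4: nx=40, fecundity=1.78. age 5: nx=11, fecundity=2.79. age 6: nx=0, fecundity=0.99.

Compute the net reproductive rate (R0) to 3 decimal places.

lx = nx/n0 = nx/500: 1, 0.65, 0.354, 0.188, 0.08, 0.022, 0
lx·mx by age: 0, 2.6715, 1.83372, 0.61852, 0.1424, 0.06138, 0
R0 = Σ lx·mx = 5.32752 → 5.328

5.328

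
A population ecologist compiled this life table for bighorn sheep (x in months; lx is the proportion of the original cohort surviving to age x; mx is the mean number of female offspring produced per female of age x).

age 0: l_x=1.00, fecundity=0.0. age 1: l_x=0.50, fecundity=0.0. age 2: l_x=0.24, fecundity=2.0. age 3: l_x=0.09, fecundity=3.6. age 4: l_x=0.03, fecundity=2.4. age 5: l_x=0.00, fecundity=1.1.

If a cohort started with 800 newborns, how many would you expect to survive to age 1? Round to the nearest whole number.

400

Expected survivors = N0 · l_1 = 800 × 0.50 = 400 → 400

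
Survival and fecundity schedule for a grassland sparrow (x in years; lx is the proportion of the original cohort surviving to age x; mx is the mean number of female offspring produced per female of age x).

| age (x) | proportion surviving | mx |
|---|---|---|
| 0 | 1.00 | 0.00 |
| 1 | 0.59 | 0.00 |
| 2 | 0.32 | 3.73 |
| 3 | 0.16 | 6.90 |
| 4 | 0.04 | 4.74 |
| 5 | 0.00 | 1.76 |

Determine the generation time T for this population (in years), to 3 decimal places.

lx·mx: 0, 0, 1.1936, 1.104, 0.1896, 0 → R0 = 2.4872
x·lx·mx: 0, 0, 2.3872, 3.312, 0.7584, 0 → Σ = 6.4576
T = 6.4576 / 2.4872 = 2.596333… → 2.596

2.596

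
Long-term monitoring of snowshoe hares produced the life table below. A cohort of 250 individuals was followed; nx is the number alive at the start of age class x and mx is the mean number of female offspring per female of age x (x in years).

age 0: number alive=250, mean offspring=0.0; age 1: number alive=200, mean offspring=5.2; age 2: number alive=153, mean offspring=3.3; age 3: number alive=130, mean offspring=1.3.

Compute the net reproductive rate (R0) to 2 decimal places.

lx = nx/n0 = nx/250: 1, 0.8, 0.612, 0.52
lx·mx by age: 0, 4.16, 2.0196, 0.676
R0 = Σ lx·mx = 6.8556 → 6.86

6.86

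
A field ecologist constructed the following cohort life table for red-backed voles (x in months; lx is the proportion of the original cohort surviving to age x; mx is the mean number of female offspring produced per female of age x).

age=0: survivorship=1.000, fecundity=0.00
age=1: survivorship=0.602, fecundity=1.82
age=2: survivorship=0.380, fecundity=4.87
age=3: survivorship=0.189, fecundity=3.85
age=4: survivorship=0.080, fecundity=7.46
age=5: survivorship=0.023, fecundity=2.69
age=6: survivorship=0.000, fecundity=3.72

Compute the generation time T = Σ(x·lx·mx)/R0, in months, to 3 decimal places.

lx·mx: 0, 1.09564, 1.8506, 0.72765, 0.5968, 0.06187, 0 → R0 = 4.33256
x·lx·mx: 0, 1.09564, 3.7012, 2.18295, 2.3872, 0.30935, 0 → Σ = 9.67634
T = 9.67634 / 4.33256 = 2.2334… → 2.233

2.233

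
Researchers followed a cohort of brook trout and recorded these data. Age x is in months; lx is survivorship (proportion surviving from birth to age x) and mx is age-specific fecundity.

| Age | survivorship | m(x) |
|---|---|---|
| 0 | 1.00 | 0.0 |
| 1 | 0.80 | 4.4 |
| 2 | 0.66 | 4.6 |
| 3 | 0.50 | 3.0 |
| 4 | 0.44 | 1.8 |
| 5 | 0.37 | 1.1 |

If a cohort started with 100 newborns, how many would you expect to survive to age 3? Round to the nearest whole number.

50

Expected survivors = N0 · l_3 = 100 × 0.50 = 50 → 50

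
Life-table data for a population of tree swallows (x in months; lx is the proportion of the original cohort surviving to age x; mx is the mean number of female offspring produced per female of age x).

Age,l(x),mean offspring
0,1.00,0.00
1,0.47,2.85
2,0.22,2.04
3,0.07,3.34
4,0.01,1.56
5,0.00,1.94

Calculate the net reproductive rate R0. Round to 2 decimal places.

lx·mx by age: 0, 1.3395, 0.4488, 0.2338, 0.0156, 0
R0 = Σ lx·mx = 2.0377 → 2.04

2.04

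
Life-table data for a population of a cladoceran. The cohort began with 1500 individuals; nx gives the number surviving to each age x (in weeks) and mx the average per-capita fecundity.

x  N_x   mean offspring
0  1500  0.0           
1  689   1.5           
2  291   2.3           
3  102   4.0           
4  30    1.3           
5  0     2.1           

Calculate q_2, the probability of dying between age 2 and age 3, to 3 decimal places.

lx = nx/n0 = nx/1500: 1, 0.45933…, 0.194, 0.068, 0.02, 0
q_2 = (l_2 − l_3) / l_2 = (0.194 − 0.068) / 0.194
     = 0.126 / 0.194 = 0.649485… → 0.649

0.649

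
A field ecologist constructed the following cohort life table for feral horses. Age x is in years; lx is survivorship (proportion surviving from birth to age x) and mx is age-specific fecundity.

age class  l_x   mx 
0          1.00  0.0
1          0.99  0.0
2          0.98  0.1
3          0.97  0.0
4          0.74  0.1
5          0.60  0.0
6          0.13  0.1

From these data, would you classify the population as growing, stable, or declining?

declining

R0 = Σ lx·mx = 0 + 0 + 0.098 + 0 + 0.074 + 0 + 0.013 = 0.185
R0 < 1, so the population is declining.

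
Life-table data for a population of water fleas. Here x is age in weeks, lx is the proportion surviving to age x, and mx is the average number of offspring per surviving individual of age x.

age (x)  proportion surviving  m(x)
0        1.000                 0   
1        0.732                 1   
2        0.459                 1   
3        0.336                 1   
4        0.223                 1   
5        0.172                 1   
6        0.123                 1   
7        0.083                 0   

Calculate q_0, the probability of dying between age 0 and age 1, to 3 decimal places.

q_0 = (l_0 − l_1) / l_0 = (1 − 0.732) / 1
     = 0.268 / 1 = 0.268 → 0.268

0.268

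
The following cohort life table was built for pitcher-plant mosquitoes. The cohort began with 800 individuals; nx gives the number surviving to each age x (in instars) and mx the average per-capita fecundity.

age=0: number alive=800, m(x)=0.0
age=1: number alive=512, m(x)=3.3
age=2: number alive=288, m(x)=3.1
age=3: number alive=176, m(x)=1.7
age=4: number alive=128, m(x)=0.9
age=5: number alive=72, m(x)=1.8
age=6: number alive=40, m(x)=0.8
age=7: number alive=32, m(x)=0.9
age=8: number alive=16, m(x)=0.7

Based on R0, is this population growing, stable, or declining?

growing

lx = nx/n0 = nx/800: 1, 0.64, 0.36, 0.22, 0.16, 0.09, 0.05, 0.04, 0.02
R0 = Σ lx·mx = 0 + 2.112 + 1.116 + 0.374 + 0.144 + 0.162 + 0.04 + 0.036 + 0.014 = 3.998
R0 > 1, so the population is growing.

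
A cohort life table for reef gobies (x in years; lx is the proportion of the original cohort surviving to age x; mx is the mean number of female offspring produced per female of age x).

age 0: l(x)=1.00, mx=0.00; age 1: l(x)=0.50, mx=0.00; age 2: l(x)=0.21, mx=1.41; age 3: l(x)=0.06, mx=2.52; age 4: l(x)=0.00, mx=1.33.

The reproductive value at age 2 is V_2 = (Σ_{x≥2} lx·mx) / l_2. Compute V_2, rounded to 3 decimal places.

2.130

lx·mx for x ≥ 2: 0.2961, 0.1512, 0 → sum = 0.4473
V_2 = 0.4473 / l_2 = 0.4473 / 0.21 = 2.13 → 2.130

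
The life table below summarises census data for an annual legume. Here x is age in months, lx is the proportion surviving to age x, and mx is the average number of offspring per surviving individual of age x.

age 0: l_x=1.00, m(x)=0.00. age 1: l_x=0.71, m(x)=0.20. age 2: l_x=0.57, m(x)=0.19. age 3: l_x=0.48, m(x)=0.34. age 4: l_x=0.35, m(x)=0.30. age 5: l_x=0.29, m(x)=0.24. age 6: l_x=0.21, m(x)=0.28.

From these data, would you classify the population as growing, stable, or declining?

R0 = Σ lx·mx = 0 + 0.142 + 0.1083 + 0.1632 + 0.105 + 0.0696 + 0.0588 = 0.6469
R0 < 1, so the population is declining.

declining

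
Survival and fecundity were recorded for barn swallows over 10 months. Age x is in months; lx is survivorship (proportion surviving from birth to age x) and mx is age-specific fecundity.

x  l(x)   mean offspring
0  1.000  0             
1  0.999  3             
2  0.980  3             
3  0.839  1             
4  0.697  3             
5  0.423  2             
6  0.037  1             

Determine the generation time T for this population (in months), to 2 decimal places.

lx·mx: 0, 2.997, 2.94, 0.839, 2.091, 0.846, 0.037 → R0 = 9.75
x·lx·mx: 0, 2.997, 5.88, 2.517, 8.364, 4.23, 0.222 → Σ = 24.21
T = 24.21 / 9.75 = 2.483077… → 2.48

2.48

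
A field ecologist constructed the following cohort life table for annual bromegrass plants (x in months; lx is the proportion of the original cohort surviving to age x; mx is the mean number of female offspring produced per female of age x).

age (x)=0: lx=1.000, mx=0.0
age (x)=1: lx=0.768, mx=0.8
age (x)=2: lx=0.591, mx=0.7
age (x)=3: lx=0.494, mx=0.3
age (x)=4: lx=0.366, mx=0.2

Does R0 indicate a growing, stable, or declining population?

growing

R0 = Σ lx·mx = 0 + 0.6144 + 0.4137 + 0.1482 + 0.0732 = 1.2495
R0 > 1, so the population is growing.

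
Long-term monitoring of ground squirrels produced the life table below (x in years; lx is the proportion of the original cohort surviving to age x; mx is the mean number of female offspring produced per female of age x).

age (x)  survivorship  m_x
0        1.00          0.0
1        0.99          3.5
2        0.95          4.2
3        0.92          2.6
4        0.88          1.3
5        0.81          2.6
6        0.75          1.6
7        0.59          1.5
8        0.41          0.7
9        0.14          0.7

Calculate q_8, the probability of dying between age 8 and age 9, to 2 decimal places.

0.66

q_8 = (l_8 − l_9) / l_8 = (0.41 − 0.14) / 0.41
     = 0.27 / 0.41 = 0.658537… → 0.66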